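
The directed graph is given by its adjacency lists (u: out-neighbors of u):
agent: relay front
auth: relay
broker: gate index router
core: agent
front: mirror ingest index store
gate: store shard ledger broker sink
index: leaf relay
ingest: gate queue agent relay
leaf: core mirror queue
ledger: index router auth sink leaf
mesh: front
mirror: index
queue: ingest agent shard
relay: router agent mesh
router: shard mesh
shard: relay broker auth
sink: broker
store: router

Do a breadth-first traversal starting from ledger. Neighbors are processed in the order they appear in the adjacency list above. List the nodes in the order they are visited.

Visit ledger; enqueue index, router, auth, sink, leaf → queue [index, router, auth, sink, leaf]
Visit index; enqueue relay → queue [router, auth, sink, leaf, relay]
Visit router; enqueue shard, mesh → queue [auth, sink, leaf, relay, shard, mesh]
Visit auth → queue [sink, leaf, relay, shard, mesh]
Visit sink; enqueue broker → queue [leaf, relay, shard, mesh, broker]
Visit leaf; enqueue core, mirror, queue → queue [relay, shard, mesh, broker, core, mirror, queue]
Visit relay; enqueue agent → queue [shard, mesh, broker, core, mirror, queue, agent]
Visit shard → queue [mesh, broker, core, mirror, queue, agent]
Visit mesh; enqueue front → queue [broker, core, mirror, queue, agent, front]
Visit broker; enqueue gate → queue [core, mirror, queue, agent, front, gate]
Visit core → queue [mirror, queue, agent, front, gate]
Visit mirror → queue [queue, agent, front, gate]
Visit queue; enqueue ingest → queue [agent, front, gate, ingest]
Visit agent → queue [front, gate, ingest]
Visit front; enqueue store → queue [gate, ingest, store]
Visit gate → queue [ingest, store]
Visit ingest → queue [store]
Visit store → queue []

ledger -> index -> router -> auth -> sink -> leaf -> relay -> shard -> mesh -> broker -> core -> mirror -> queue -> agent -> front -> gate -> ingest -> store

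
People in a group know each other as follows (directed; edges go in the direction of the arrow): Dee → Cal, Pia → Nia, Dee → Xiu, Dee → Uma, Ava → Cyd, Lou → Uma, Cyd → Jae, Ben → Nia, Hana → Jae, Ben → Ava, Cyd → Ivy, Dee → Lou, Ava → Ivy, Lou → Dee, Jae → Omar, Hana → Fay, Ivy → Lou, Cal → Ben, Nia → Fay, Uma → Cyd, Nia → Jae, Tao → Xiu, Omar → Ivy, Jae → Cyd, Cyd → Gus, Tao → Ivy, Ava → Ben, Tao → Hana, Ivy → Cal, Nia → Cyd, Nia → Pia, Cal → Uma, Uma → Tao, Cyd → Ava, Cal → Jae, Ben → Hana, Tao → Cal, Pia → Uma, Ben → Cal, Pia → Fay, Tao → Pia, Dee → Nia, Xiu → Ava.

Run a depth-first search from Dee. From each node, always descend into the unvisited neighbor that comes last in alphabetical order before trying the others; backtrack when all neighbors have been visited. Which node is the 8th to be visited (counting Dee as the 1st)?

Visit Dee
Dee → Xiu
Xiu → Ava
Ava → Ivy
Ivy → Lou
Lou → Uma
Uma → Tao
Tao → Pia
Pia → Nia
Nia → Jae
Jae → Omar
Jae → Cyd
Cyd → Gus
Nia → Fay
Tao → Hana
Tao → Cal
Cal → Ben

Visit order: Dee, Xiu, Ava, Ivy, Lou, Uma, Tao, Pia, Nia, Jae, Omar, Cyd, Gus, Fay, Hana, Cal, Ben

Pia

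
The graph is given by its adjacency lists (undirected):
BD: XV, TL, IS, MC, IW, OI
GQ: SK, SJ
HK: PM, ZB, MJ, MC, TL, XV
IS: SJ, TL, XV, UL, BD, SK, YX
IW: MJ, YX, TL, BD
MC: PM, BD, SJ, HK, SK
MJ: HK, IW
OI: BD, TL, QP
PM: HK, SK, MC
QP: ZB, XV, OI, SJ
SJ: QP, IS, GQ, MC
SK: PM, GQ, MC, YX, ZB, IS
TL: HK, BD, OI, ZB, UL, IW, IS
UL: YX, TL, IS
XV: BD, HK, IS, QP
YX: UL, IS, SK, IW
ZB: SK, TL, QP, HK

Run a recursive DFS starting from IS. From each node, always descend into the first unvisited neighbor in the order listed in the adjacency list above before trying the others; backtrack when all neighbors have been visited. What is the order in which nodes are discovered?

Visit IS
IS → SJ
SJ → QP
QP → ZB
ZB → SK
SK → PM
PM → HK
HK → MJ
MJ → IW
IW → YX
YX → UL
UL → TL
TL → BD
BD → XV
BD → MC
BD → OI
SK → GQ

IS -> SJ -> QP -> ZB -> SK -> PM -> HK -> MJ -> IW -> YX -> UL -> TL -> BD -> XV -> MC -> OI -> GQ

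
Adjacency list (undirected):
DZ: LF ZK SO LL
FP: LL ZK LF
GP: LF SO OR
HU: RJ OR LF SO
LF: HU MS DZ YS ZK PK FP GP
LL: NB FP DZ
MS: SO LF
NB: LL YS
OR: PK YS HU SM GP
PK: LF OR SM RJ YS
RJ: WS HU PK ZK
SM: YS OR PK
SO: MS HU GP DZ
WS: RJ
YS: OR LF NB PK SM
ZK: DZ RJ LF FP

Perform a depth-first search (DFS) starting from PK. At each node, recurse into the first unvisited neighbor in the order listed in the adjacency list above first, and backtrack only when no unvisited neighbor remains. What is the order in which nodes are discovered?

PK, LF, HU, RJ, WS, ZK, DZ, SO, MS, GP, OR, YS, NB, LL, FP, SM

Visit PK
PK → LF
LF → HU
HU → RJ
RJ → WS
RJ → ZK
ZK → DZ
DZ → SO
SO → MS
SO → GP
GP → OR
OR → YS
YS → NB
NB → LL
LL → FP
YS → SM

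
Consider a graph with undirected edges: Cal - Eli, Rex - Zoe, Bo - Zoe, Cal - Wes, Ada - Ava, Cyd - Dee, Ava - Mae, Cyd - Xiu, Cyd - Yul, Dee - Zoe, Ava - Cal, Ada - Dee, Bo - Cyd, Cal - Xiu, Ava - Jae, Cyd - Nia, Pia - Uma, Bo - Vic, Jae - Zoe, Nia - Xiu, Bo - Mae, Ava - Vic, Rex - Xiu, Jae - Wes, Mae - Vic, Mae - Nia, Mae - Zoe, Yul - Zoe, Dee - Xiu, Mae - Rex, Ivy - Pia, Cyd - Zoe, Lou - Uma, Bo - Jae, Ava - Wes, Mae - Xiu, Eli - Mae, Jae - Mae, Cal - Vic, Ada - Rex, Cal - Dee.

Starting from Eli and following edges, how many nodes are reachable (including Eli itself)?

16

BFS from Eli visits: Eli, Mae, Cal, Zoe, Xiu, Vic, Rex, Nia, Jae, Bo, Ava, Wes, Dee, Yul, Cyd, Ada
Reachable nodes: 16 of 20 total.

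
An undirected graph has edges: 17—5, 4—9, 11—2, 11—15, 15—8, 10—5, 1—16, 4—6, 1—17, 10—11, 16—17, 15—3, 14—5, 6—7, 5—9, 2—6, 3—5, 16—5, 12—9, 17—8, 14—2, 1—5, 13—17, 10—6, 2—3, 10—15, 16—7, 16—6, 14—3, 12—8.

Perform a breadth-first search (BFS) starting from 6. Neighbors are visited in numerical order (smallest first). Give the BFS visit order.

Visit 6; enqueue 2, 4, 7, 10, 16 → queue [2, 4, 7, 10, 16]
Visit 2; enqueue 3, 11, 14 → queue [4, 7, 10, 16, 3, 11, 14]
Visit 4; enqueue 9 → queue [7, 10, 16, 3, 11, 14, 9]
Visit 7 → queue [10, 16, 3, 11, 14, 9]
Visit 10; enqueue 5, 15 → queue [16, 3, 11, 14, 9, 5, 15]
Visit 16; enqueue 1, 17 → queue [3, 11, 14, 9, 5, 15, 1, 17]
Visit 3 → queue [11, 14, 9, 5, 15, 1, 17]
Visit 11 → queue [14, 9, 5, 15, 1, 17]
Visit 14 → queue [9, 5, 15, 1, 17]
Visit 9; enqueue 12 → queue [5, 15, 1, 17, 12]
Visit 5 → queue [15, 1, 17, 12]
Visit 15; enqueue 8 → queue [1, 17, 12, 8]
Visit 1 → queue [17, 12, 8]
Visit 17; enqueue 13 → queue [12, 8, 13]
Visit 12 → queue [8, 13]
Visit 8 → queue [13]
Visit 13 → queue []

6 2 4 7 10 16 3 11 14 9 5 15 1 17 12 8 13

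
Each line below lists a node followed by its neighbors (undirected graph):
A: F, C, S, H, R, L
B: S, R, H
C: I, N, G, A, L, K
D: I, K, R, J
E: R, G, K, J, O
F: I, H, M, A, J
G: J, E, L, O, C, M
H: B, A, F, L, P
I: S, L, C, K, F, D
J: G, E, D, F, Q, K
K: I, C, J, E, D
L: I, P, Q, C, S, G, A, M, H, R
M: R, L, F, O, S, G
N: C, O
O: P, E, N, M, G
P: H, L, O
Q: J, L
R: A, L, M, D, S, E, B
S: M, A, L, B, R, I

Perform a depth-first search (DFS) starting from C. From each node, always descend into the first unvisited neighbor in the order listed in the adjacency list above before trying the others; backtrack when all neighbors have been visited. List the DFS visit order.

C, I, S, M, R, A, F, H, B, L, P, O, E, G, J, D, K, Q, N

Visit C
C → I
I → S
S → M
M → R
R → A
A → F
F → H
H → B
H → L
L → P
P → O
O → E
E → G
G → J
J → D
D → K
J → Q
O → N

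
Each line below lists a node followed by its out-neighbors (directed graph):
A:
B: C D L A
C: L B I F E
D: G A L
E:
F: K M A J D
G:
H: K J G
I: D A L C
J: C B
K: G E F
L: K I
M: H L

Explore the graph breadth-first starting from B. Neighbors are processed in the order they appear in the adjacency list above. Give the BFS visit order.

Visit B; enqueue C, D, L, A → queue [C, D, L, A]
Visit C; enqueue I, F, E → queue [D, L, A, I, F, E]
Visit D; enqueue G → queue [L, A, I, F, E, G]
Visit L; enqueue K → queue [A, I, F, E, G, K]
Visit A → queue [I, F, E, G, K]
Visit I → queue [F, E, G, K]
Visit F; enqueue M, J → queue [E, G, K, M, J]
Visit E → queue [G, K, M, J]
Visit G → queue [K, M, J]
Visit K → queue [M, J]
Visit M; enqueue H → queue [J, H]
Visit J → queue [H]
Visit H → queue []

B -> C -> D -> L -> A -> I -> F -> E -> G -> K -> M -> J -> H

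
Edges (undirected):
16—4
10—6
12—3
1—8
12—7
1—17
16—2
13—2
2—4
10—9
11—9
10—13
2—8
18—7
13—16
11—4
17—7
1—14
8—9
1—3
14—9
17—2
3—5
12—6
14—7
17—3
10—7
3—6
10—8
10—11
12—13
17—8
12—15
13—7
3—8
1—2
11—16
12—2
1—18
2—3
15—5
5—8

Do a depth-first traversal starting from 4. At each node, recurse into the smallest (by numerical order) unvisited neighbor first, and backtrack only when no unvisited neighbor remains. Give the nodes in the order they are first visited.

4, 2, 1, 3, 5, 8, 9, 10, 6, 12, 7, 13, 16, 11, 14, 17, 18, 15

Visit 4
4 → 2
2 → 1
1 → 3
3 → 5
5 → 8
8 → 9
9 → 10
10 → 6
6 → 12
12 → 7
7 → 13
13 → 16
16 → 11
7 → 14
7 → 17
7 → 18
12 → 15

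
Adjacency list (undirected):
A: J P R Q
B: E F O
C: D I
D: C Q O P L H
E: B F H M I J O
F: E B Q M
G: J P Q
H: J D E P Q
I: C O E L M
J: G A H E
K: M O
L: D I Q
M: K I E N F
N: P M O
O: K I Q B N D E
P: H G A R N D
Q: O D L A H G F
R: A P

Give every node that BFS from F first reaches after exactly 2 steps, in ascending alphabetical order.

A, D, G, H, I, J, K, L, N, O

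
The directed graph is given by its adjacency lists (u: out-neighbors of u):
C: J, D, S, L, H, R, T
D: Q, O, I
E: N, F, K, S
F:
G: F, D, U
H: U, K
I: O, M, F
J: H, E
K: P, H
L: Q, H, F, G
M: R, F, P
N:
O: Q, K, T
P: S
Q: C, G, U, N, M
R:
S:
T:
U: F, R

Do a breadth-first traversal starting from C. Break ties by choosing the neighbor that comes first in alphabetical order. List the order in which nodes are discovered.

C -> D -> H -> J -> L -> R -> S -> T -> I -> O -> Q -> K -> U -> E -> F -> G -> M -> N -> P

Visit C; enqueue D, H, J, L, R, S, T → queue [D, H, J, L, R, S, T]
Visit D; enqueue I, O, Q → queue [H, J, L, R, S, T, I, O, Q]
Visit H; enqueue K, U → queue [J, L, R, S, T, I, O, Q, K, U]
Visit J; enqueue E → queue [L, R, S, T, I, O, Q, K, U, E]
Visit L; enqueue F, G → queue [R, S, T, I, O, Q, K, U, E, F, G]
Visit R → queue [S, T, I, O, Q, K, U, E, F, G]
Visit S → queue [T, I, O, Q, K, U, E, F, G]
Visit T → queue [I, O, Q, K, U, E, F, G]
Visit I; enqueue M → queue [O, Q, K, U, E, F, G, M]
Visit O → queue [Q, K, U, E, F, G, M]
Visit Q; enqueue N → queue [K, U, E, F, G, M, N]
Visit K; enqueue P → queue [U, E, F, G, M, N, P]
Visit U → queue [E, F, G, M, N, P]
Visit E → queue [F, G, M, N, P]
Visit F → queue [G, M, N, P]
Visit G → queue [M, N, P]
Visit M → queue [N, P]
Visit N → queue [P]
Visit P → queue []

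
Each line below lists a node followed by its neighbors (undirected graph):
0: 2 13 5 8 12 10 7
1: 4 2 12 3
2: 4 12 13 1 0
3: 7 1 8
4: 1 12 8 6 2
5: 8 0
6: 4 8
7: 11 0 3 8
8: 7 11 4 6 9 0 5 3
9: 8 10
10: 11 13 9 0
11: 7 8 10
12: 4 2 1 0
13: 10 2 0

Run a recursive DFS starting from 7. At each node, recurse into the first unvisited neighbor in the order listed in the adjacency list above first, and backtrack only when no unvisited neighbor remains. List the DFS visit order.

7 -> 11 -> 8 -> 4 -> 1 -> 2 -> 12 -> 0 -> 13 -> 10 -> 9 -> 5 -> 3 -> 6

Visit 7
7 → 11
11 → 8
8 → 4
4 → 1
1 → 2
2 → 12
12 → 0
0 → 13
13 → 10
10 → 9
0 → 5
1 → 3
4 → 6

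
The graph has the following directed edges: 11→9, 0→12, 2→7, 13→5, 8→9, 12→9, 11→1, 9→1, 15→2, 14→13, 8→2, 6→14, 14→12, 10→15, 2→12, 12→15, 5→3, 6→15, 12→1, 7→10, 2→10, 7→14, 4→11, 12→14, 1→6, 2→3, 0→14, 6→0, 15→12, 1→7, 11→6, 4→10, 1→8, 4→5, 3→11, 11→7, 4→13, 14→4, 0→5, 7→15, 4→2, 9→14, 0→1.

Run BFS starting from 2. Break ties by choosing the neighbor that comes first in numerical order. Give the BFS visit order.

2 3 7 10 12 11 14 15 1 9 6 4 13 8 0 5

Visit 2; enqueue 3, 7, 10, 12 → queue [3, 7, 10, 12]
Visit 3; enqueue 11 → queue [7, 10, 12, 11]
Visit 7; enqueue 14, 15 → queue [10, 12, 11, 14, 15]
Visit 10 → queue [12, 11, 14, 15]
Visit 12; enqueue 1, 9 → queue [11, 14, 15, 1, 9]
Visit 11; enqueue 6 → queue [14, 15, 1, 9, 6]
Visit 14; enqueue 4, 13 → queue [15, 1, 9, 6, 4, 13]
Visit 15 → queue [1, 9, 6, 4, 13]
Visit 1; enqueue 8 → queue [9, 6, 4, 13, 8]
Visit 9 → queue [6, 4, 13, 8]
Visit 6; enqueue 0 → queue [4, 13, 8, 0]
Visit 4; enqueue 5 → queue [13, 8, 0, 5]
Visit 13 → queue [8, 0, 5]
Visit 8 → queue [0, 5]
Visit 0 → queue [5]
Visit 5 → queue []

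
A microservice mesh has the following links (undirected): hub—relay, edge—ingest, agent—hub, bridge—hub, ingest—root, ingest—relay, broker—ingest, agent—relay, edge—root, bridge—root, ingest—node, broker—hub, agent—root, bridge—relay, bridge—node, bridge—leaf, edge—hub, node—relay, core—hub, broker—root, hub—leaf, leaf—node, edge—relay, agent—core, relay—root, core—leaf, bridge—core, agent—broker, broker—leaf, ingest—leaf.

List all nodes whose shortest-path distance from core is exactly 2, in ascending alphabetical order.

broker, edge, ingest, node, relay, root

Level 0: core
Level 1: agent, bridge, hub, leaf
Level 2: broker, edge, ingest, node, relay, root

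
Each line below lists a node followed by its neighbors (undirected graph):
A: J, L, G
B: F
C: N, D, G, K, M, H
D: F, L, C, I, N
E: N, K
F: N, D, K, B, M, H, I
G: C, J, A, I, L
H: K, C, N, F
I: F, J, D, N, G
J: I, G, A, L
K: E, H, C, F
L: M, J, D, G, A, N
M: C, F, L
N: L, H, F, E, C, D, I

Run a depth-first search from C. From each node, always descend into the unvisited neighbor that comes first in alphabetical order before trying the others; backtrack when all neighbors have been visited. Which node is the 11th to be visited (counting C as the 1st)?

A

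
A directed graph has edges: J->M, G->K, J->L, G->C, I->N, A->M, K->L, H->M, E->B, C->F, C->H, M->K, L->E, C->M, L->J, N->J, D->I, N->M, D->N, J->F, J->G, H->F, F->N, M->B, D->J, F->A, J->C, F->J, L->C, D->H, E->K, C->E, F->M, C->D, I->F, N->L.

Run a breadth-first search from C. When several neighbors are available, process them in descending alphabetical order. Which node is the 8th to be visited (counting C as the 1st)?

B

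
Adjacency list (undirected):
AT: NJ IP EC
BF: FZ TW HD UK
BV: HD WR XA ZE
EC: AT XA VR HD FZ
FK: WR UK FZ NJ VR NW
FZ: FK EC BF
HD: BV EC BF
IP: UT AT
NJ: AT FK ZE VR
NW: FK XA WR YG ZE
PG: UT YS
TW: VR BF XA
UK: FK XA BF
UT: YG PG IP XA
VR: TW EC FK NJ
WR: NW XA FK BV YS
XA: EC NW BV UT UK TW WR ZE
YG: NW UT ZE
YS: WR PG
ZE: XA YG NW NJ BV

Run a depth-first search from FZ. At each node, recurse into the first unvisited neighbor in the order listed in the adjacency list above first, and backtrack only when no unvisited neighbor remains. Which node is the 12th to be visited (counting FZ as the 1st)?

PG

Visit FZ
FZ → FK
FK → WR
WR → NW
NW → XA
XA → EC
EC → AT
AT → NJ
NJ → ZE
ZE → YG
YG → UT
UT → PG
PG → YS
UT → IP
ZE → BV
BV → HD
HD → BF
BF → TW
TW → VR
BF → UK

Visit order: FZ, FK, WR, NW, XA, EC, AT, NJ, ZE, YG, UT, PG, YS, IP, BV, HD, BF, TW, VR, UK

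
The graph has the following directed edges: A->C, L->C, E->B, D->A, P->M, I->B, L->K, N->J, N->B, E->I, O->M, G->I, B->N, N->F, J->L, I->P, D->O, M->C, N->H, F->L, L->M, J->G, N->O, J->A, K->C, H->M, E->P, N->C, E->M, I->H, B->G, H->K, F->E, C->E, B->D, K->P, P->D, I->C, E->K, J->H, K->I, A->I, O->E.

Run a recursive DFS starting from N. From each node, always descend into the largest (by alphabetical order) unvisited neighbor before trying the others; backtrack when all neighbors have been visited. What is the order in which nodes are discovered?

Visit N
N → O
O → M
M → C
C → E
E → P
P → D
D → A
A → I
I → H
H → K
I → B
B → G
N → J
J → L
N → F

N O M C E P D A I H K B G J L F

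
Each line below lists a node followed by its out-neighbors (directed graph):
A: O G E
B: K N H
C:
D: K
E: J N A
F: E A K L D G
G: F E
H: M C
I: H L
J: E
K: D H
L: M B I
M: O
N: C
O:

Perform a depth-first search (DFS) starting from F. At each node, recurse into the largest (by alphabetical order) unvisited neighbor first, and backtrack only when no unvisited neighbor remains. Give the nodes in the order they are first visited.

Visit F
F → L
L → M
M → O
L → I
I → H
H → C
L → B
B → N
B → K
K → D
F → G
G → E
E → J
E → A

F, L, M, O, I, H, C, B, N, K, D, G, E, J, A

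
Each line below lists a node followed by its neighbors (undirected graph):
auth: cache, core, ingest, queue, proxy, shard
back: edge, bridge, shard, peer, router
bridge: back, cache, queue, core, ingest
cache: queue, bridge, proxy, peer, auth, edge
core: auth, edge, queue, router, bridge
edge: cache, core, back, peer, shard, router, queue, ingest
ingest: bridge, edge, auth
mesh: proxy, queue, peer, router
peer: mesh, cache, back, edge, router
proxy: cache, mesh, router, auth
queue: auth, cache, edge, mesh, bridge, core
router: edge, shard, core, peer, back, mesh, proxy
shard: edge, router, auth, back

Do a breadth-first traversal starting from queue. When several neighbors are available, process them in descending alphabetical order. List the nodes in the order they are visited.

queue → mesh → edge → core → cache → bridge → auth → router → proxy → peer → shard → ingest → back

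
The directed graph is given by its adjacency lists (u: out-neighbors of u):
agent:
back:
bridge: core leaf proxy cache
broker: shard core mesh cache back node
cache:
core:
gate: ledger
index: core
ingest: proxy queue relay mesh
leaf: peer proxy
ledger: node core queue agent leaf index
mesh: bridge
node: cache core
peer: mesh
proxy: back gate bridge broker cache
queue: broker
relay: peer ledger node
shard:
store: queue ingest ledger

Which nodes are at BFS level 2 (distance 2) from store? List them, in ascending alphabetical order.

agent, broker, core, index, leaf, mesh, node, proxy, relay

Level 0: store
Level 1: ingest, ledger, queue
Level 2: agent, broker, core, index, leaf, mesh, node, proxy, relay
Level 3: back, bridge, cache, gate, peer, shard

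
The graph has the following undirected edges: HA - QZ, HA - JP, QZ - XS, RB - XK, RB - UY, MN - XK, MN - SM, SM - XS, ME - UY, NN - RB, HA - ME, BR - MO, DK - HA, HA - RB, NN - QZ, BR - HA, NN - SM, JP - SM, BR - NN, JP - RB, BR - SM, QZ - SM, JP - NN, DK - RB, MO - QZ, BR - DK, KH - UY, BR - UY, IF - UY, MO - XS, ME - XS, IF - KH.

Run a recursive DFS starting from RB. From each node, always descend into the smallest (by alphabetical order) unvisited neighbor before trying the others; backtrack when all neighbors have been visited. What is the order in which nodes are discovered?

Visit RB
RB → DK
DK → BR
BR → HA
HA → JP
JP → NN
NN → QZ
QZ → MO
MO → XS
XS → ME
ME → UY
UY → IF
IF → KH
XS → SM
SM → MN
MN → XK

RB → DK → BR → HA → JP → NN → QZ → MO → XS → ME → UY → IF → KH → SM → MN → XK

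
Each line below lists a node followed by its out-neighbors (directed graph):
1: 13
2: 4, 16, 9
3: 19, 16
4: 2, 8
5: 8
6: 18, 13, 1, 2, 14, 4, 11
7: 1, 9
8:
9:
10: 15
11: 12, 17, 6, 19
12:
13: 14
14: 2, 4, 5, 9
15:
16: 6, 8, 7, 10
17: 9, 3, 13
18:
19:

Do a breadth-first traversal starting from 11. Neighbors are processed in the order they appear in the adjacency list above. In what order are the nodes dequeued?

Visit 11; enqueue 12, 17, 6, 19 → queue [12, 17, 6, 19]
Visit 12 → queue [17, 6, 19]
Visit 17; enqueue 9, 3, 13 → queue [6, 19, 9, 3, 13]
Visit 6; enqueue 18, 1, 2, 14, 4 → queue [19, 9, 3, 13, 18, 1, 2, 14, 4]
Visit 19 → queue [9, 3, 13, 18, 1, 2, 14, 4]
Visit 9 → queue [3, 13, 18, 1, 2, 14, 4]
Visit 3; enqueue 16 → queue [13, 18, 1, 2, 14, 4, 16]
Visit 13 → queue [18, 1, 2, 14, 4, 16]
Visit 18 → queue [1, 2, 14, 4, 16]
Visit 1 → queue [2, 14, 4, 16]
Visit 2 → queue [14, 4, 16]
Visit 14; enqueue 5 → queue [4, 16, 5]
Visit 4; enqueue 8 → queue [16, 5, 8]
Visit 16; enqueue 7, 10 → queue [5, 8, 7, 10]
Visit 5 → queue [8, 7, 10]
Visit 8 → queue [7, 10]
Visit 7 → queue [10]
Visit 10; enqueue 15 → queue [15]
Visit 15 → queue []

11 → 12 → 17 → 6 → 19 → 9 → 3 → 13 → 18 → 1 → 2 → 14 → 4 → 16 → 5 → 8 → 7 → 10 → 15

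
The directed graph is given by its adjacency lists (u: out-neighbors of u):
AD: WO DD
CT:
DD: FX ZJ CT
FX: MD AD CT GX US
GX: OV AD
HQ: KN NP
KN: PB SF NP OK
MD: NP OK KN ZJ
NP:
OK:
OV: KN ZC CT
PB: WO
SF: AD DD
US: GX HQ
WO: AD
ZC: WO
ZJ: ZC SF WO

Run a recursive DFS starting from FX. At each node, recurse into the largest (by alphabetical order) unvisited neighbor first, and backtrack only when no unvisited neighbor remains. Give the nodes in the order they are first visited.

FX → US → HQ → NP → KN → SF → DD → ZJ → ZC → WO → AD → CT → PB → OK → GX → OV → MD

Visit FX
FX → US
US → HQ
HQ → NP
HQ → KN
KN → SF
SF → DD
DD → ZJ
ZJ → ZC
ZC → WO
WO → AD
DD → CT
KN → PB
KN → OK
US → GX
GX → OV
FX → MD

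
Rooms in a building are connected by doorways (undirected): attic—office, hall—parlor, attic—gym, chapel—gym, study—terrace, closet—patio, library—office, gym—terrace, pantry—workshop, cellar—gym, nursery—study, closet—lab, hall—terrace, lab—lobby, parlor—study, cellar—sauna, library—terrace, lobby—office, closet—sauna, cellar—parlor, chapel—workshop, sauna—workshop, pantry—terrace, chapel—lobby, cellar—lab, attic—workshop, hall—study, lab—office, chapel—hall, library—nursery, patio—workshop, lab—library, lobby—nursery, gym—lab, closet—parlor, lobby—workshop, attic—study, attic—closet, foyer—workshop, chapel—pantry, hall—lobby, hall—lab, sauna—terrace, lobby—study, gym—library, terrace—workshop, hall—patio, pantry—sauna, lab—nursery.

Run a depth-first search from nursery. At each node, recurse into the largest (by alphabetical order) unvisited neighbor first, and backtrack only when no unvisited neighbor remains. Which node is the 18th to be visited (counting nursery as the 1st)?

attic

Visit nursery
nursery → study
study → terrace
terrace → workshop
workshop → sauna
sauna → pantry
pantry → chapel
chapel → lobby
lobby → office
office → library
library → lab
lab → hall
hall → patio
patio → closet
closet → parlor
parlor → cellar
cellar → gym
gym → attic
workshop → foyer

Visit order: nursery, study, terrace, workshop, sauna, pantry, chapel, lobby, office, library, lab, hall, patio, closet, parlor, cellar, gym, attic, foyer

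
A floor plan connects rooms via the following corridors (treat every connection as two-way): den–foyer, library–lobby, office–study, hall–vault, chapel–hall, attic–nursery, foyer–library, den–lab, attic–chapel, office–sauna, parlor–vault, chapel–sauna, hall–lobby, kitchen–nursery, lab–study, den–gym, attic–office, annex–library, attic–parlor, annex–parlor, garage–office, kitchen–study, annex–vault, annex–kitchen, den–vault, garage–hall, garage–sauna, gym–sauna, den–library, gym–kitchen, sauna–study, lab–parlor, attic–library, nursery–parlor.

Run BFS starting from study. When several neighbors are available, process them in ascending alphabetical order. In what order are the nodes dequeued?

study, kitchen, lab, office, sauna, annex, gym, nursery, den, parlor, attic, garage, chapel, library, vault, foyer, hall, lobby

Visit study; enqueue kitchen, lab, office, sauna → queue [kitchen, lab, office, sauna]
Visit kitchen; enqueue annex, gym, nursery → queue [lab, office, sauna, annex, gym, nursery]
Visit lab; enqueue den, parlor → queue [office, sauna, annex, gym, nursery, den, parlor]
Visit office; enqueue attic, garage → queue [sauna, annex, gym, nursery, den, parlor, attic, garage]
Visit sauna; enqueue chapel → queue [annex, gym, nursery, den, parlor, attic, garage, chapel]
Visit annex; enqueue library, vault → queue [gym, nursery, den, parlor, attic, garage, chapel, library, vault]
Visit gym → queue [nursery, den, parlor, attic, garage, chapel, library, vault]
Visit nursery → queue [den, parlor, attic, garage, chapel, library, vault]
Visit den; enqueue foyer → queue [parlor, attic, garage, chapel, library, vault, foyer]
Visit parlor → queue [attic, garage, chapel, library, vault, foyer]
Visit attic → queue [garage, chapel, library, vault, foyer]
Visit garage; enqueue hall → queue [chapel, library, vault, foyer, hall]
Visit chapel → queue [library, vault, foyer, hall]
Visit library; enqueue lobby → queue [vault, foyer, hall, lobby]
Visit vault → queue [foyer, hall, lobby]
Visit foyer → queue [hall, lobby]
Visit hall → queue [lobby]
Visit lobby → queue []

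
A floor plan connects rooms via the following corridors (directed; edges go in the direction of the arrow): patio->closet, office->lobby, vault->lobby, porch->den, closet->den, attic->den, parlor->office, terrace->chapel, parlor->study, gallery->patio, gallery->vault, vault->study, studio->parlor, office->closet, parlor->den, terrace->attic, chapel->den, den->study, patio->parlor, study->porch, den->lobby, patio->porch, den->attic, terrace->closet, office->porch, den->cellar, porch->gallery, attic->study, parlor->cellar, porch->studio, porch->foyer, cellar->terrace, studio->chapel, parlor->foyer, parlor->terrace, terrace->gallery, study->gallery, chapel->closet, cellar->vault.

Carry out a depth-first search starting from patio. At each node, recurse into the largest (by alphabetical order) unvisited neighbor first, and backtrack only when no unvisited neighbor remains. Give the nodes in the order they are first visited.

patio -> porch -> studio -> parlor -> terrace -> gallery -> vault -> study -> lobby -> closet -> den -> cellar -> attic -> chapel -> office -> foyer

Visit patio
patio → porch
porch → studio
studio → parlor
parlor → terrace
terrace → gallery
gallery → vault
vault → study
vault → lobby
terrace → closet
closet → den
den → cellar
den → attic
terrace → chapel
parlor → office
parlor → foyer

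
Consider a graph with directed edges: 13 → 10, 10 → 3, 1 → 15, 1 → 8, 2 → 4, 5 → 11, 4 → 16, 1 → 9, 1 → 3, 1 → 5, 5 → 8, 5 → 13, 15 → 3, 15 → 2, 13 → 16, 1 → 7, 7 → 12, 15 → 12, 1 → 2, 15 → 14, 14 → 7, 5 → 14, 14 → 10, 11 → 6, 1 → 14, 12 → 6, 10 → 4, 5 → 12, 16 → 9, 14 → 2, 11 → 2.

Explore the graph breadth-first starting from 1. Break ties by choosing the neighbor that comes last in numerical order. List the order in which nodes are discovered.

Visit 1; enqueue 15, 14, 9, 8, 7, 5, 3, 2 → queue [15, 14, 9, 8, 7, 5, 3, 2]
Visit 15; enqueue 12 → queue [14, 9, 8, 7, 5, 3, 2, 12]
Visit 14; enqueue 10 → queue [9, 8, 7, 5, 3, 2, 12, 10]
Visit 9 → queue [8, 7, 5, 3, 2, 12, 10]
Visit 8 → queue [7, 5, 3, 2, 12, 10]
Visit 7 → queue [5, 3, 2, 12, 10]
Visit 5; enqueue 13, 11 → queue [3, 2, 12, 10, 13, 11]
Visit 3 → queue [2, 12, 10, 13, 11]
Visit 2; enqueue 4 → queue [12, 10, 13, 11, 4]
Visit 12; enqueue 6 → queue [10, 13, 11, 4, 6]
Visit 10 → queue [13, 11, 4, 6]
Visit 13; enqueue 16 → queue [11, 4, 6, 16]
Visit 11 → queue [4, 6, 16]
Visit 4 → queue [6, 16]
Visit 6 → queue [16]
Visit 16 → queue []

1 -> 15 -> 14 -> 9 -> 8 -> 7 -> 5 -> 3 -> 2 -> 12 -> 10 -> 13 -> 11 -> 4 -> 6 -> 16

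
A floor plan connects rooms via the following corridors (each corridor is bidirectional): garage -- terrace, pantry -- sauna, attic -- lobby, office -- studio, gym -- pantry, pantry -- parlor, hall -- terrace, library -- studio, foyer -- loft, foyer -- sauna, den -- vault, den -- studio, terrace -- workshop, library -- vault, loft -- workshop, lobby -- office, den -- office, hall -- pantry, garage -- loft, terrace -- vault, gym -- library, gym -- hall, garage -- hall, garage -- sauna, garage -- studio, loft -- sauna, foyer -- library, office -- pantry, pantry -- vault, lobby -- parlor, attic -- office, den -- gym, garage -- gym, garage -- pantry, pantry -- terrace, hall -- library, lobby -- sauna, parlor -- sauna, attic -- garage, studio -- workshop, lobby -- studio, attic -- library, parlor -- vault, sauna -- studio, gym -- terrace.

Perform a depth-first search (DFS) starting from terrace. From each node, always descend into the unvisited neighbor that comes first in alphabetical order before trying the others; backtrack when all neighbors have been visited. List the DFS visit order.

terrace → garage → attic → library → foyer → loft → sauna → lobby → office → den → gym → hall → pantry → parlor → vault → studio → workshop

Visit terrace
terrace → garage
garage → attic
attic → library
library → foyer
foyer → loft
loft → sauna
sauna → lobby
lobby → office
office → den
den → gym
gym → hall
hall → pantry
pantry → parlor
parlor → vault
den → studio
studio → workshop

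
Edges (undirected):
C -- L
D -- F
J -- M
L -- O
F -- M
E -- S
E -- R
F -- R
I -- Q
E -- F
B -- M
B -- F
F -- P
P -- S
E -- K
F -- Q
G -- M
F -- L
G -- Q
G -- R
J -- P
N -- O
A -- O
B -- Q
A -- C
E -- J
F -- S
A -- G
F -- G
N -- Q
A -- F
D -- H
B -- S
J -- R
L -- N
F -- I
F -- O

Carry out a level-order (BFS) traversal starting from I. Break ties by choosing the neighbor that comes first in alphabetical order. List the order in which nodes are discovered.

I, F, Q, A, B, D, E, G, L, M, O, P, R, S, N, C, H, J, K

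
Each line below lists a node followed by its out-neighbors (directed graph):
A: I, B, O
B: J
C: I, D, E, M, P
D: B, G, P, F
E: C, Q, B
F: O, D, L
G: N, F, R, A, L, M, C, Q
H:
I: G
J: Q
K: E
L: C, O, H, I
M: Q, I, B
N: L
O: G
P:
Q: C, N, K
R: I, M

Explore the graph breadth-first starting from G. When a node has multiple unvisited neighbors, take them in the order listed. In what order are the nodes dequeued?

G, N, F, R, A, L, M, C, Q, O, D, I, B, H, E, P, K, J

Visit G; enqueue N, F, R, A, L, M, C, Q → queue [N, F, R, A, L, M, C, Q]
Visit N → queue [F, R, A, L, M, C, Q]
Visit F; enqueue O, D → queue [R, A, L, M, C, Q, O, D]
Visit R; enqueue I → queue [A, L, M, C, Q, O, D, I]
Visit A; enqueue B → queue [L, M, C, Q, O, D, I, B]
Visit L; enqueue H → queue [M, C, Q, O, D, I, B, H]
Visit M → queue [C, Q, O, D, I, B, H]
Visit C; enqueue E, P → queue [Q, O, D, I, B, H, E, P]
Visit Q; enqueue K → queue [O, D, I, B, H, E, P, K]
Visit O → queue [D, I, B, H, E, P, K]
Visit D → queue [I, B, H, E, P, K]
Visit I → queue [B, H, E, P, K]
Visit B; enqueue J → queue [H, E, P, K, J]
Visit H → queue [E, P, K, J]
Visit E → queue [P, K, J]
Visit P → queue [K, J]
Visit K → queue [J]
Visit J → queue []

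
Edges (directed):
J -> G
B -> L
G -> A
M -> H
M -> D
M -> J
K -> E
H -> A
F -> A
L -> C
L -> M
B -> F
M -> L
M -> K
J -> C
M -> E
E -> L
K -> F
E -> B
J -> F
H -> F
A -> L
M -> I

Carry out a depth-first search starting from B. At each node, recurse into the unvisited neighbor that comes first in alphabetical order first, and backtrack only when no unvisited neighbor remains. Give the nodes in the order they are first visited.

Visit B
B → F
F → A
A → L
L → C
L → M
M → D
M → E
M → H
M → I
M → J
J → G
M → K

B F A L C M D E H I J G K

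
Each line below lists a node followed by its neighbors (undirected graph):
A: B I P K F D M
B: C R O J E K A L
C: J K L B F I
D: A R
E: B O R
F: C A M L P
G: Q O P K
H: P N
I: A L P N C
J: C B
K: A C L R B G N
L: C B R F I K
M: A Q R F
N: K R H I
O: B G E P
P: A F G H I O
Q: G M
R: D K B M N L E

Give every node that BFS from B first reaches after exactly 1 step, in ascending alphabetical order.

Level 0: B
Level 1: A, C, E, J, K, L, O, R
Level 2: D, F, G, I, M, N, P
Level 3: H, Q

A, C, E, J, K, L, O, R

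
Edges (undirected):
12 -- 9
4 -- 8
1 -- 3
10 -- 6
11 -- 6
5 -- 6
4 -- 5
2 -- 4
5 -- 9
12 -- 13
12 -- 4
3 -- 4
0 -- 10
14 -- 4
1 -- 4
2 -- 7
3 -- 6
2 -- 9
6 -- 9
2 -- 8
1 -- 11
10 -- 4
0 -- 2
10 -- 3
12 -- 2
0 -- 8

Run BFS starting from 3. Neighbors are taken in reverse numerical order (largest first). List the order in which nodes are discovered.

Visit 3; enqueue 10, 6, 4, 1 → queue [10, 6, 4, 1]
Visit 10; enqueue 0 → queue [6, 4, 1, 0]
Visit 6; enqueue 11, 9, 5 → queue [4, 1, 0, 11, 9, 5]
Visit 4; enqueue 14, 12, 8, 2 → queue [1, 0, 11, 9, 5, 14, 12, 8, 2]
Visit 1 → queue [0, 11, 9, 5, 14, 12, 8, 2]
Visit 0 → queue [11, 9, 5, 14, 12, 8, 2]
Visit 11 → queue [9, 5, 14, 12, 8, 2]
Visit 9 → queue [5, 14, 12, 8, 2]
Visit 5 → queue [14, 12, 8, 2]
Visit 14 → queue [12, 8, 2]
Visit 12; enqueue 13 → queue [8, 2, 13]
Visit 8 → queue [2, 13]
Visit 2; enqueue 7 → queue [13, 7]
Visit 13 → queue [7]
Visit 7 → queue []

3 10 6 4 1 0 11 9 5 14 12 8 2 13 7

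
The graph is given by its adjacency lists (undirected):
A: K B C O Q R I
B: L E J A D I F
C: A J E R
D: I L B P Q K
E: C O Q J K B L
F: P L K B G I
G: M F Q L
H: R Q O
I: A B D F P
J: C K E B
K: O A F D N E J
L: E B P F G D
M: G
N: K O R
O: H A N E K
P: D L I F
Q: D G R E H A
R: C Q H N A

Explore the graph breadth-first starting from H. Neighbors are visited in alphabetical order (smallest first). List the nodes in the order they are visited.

H, O, Q, R, A, E, K, N, D, G, C, B, I, J, L, F, P, M

Visit H; enqueue O, Q, R → queue [O, Q, R]
Visit O; enqueue A, E, K, N → queue [Q, R, A, E, K, N]
Visit Q; enqueue D, G → queue [R, A, E, K, N, D, G]
Visit R; enqueue C → queue [A, E, K, N, D, G, C]
Visit A; enqueue B, I → queue [E, K, N, D, G, C, B, I]
Visit E; enqueue J, L → queue [K, N, D, G, C, B, I, J, L]
Visit K; enqueue F → queue [N, D, G, C, B, I, J, L, F]
Visit N → queue [D, G, C, B, I, J, L, F]
Visit D; enqueue P → queue [G, C, B, I, J, L, F, P]
Visit G; enqueue M → queue [C, B, I, J, L, F, P, M]
Visit C → queue [B, I, J, L, F, P, M]
Visit B → queue [I, J, L, F, P, M]
Visit I → queue [J, L, F, P, M]
Visit J → queue [L, F, P, M]
Visit L → queue [F, P, M]
Visit F → queue [P, M]
Visit P → queue [M]
Visit M → queue []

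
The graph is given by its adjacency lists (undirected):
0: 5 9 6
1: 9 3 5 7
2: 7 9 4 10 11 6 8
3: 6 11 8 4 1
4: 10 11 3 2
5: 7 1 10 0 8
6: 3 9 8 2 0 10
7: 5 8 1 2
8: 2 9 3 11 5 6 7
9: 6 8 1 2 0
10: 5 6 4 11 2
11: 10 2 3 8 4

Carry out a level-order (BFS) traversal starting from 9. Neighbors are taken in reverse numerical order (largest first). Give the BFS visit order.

Visit 9; enqueue 8, 6, 2, 1, 0 → queue [8, 6, 2, 1, 0]
Visit 8; enqueue 11, 7, 5, 3 → queue [6, 2, 1, 0, 11, 7, 5, 3]
Visit 6; enqueue 10 → queue [2, 1, 0, 11, 7, 5, 3, 10]
Visit 2; enqueue 4 → queue [1, 0, 11, 7, 5, 3, 10, 4]
Visit 1 → queue [0, 11, 7, 5, 3, 10, 4]
Visit 0 → queue [11, 7, 5, 3, 10, 4]
Visit 11 → queue [7, 5, 3, 10, 4]
Visit 7 → queue [5, 3, 10, 4]
Visit 5 → queue [3, 10, 4]
Visit 3 → queue [10, 4]
Visit 10 → queue [4]
Visit 4 → queue []

9 -> 8 -> 6 -> 2 -> 1 -> 0 -> 11 -> 7 -> 5 -> 3 -> 10 -> 4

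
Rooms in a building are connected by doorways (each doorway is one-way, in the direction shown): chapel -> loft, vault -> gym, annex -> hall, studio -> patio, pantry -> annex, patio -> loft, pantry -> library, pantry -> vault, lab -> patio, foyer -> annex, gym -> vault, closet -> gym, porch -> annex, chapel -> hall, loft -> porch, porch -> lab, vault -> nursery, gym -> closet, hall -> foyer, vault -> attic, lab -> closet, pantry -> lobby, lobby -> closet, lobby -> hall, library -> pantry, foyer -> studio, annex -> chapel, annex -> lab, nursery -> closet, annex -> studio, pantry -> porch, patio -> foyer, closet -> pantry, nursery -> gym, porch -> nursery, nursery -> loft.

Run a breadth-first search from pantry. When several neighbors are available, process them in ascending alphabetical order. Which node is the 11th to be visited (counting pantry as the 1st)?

closet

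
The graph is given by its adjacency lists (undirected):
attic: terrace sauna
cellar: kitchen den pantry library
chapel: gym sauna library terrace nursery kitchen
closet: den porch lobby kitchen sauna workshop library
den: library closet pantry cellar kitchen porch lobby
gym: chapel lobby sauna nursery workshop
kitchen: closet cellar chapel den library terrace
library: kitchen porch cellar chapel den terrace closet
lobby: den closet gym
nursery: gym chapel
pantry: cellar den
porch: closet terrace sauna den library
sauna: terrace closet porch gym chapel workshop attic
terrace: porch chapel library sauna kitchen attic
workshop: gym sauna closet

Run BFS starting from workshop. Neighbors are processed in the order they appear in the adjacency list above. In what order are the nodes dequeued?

Visit workshop; enqueue gym, sauna, closet → queue [gym, sauna, closet]
Visit gym; enqueue chapel, lobby, nursery → queue [sauna, closet, chapel, lobby, nursery]
Visit sauna; enqueue terrace, porch, attic → queue [closet, chapel, lobby, nursery, terrace, porch, attic]
Visit closet; enqueue den, kitchen, library → queue [chapel, lobby, nursery, terrace, porch, attic, den, kitchen, library]
Visit chapel → queue [lobby, nursery, terrace, porch, attic, den, kitchen, library]
Visit lobby → queue [nursery, terrace, porch, attic, den, kitchen, library]
Visit nursery → queue [terrace, porch, attic, den, kitchen, library]
Visit terrace → queue [porch, attic, den, kitchen, library]
Visit porch → queue [attic, den, kitchen, library]
Visit attic → queue [den, kitchen, library]
Visit den; enqueue pantry, cellar → queue [kitchen, library, pantry, cellar]
Visit kitchen → queue [library, pantry, cellar]
Visit library → queue [pantry, cellar]
Visit pantry → queue [cellar]
Visit cellar → queue []

workshop gym sauna closet chapel lobby nursery terrace porch attic den kitchen library pantry cellar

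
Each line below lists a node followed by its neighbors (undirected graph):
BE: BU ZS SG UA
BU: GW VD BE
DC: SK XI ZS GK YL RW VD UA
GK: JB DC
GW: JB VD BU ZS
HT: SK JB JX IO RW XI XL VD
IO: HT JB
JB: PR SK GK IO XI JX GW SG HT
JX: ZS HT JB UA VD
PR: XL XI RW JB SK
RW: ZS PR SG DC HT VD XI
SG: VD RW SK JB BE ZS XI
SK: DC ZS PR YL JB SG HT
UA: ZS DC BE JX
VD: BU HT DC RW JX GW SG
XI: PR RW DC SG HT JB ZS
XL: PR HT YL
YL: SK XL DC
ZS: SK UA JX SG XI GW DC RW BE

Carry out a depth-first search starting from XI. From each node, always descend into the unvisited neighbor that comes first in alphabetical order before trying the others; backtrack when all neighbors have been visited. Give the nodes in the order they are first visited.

XI → DC → GK → JB → GW → BU → BE → SG → RW → HT → IO → JX → UA → ZS → SK → PR → XL → YL → VD

Visit XI
XI → DC
DC → GK
GK → JB
JB → GW
GW → BU
BU → BE
BE → SG
SG → RW
RW → HT
HT → IO
HT → JX
JX → UA
UA → ZS
ZS → SK
SK → PR
PR → XL
XL → YL
JX → VD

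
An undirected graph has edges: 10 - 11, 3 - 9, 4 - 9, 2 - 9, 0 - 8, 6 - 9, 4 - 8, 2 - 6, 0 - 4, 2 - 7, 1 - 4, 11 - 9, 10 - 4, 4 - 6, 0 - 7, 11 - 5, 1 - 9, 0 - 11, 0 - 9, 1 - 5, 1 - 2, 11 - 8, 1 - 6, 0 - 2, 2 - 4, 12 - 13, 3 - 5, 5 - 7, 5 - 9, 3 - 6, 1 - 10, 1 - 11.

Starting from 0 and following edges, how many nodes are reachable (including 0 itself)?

BFS from 0 visits: 0, 11, 9, 8, 7, 4, 2, 10, 5, 1, 6, 3
Reachable nodes: 12 of 14 total.

12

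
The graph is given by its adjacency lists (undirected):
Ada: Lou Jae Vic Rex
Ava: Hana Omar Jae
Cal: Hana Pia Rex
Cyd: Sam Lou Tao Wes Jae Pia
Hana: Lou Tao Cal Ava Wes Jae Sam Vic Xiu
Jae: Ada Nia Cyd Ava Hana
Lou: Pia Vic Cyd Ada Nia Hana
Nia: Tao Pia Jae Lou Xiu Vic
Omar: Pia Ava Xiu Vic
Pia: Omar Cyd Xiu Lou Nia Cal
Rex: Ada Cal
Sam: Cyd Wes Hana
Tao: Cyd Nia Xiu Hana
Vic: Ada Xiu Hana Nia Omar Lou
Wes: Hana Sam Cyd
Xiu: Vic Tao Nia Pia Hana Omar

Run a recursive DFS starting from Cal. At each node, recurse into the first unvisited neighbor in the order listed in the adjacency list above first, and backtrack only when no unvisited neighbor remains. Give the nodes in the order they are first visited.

Cal Hana Lou Pia Omar Ava Jae Ada Vic Xiu Tao Cyd Sam Wes Nia Rex

Visit Cal
Cal → Hana
Hana → Lou
Lou → Pia
Pia → Omar
Omar → Ava
Ava → Jae
Jae → Ada
Ada → Vic
Vic → Xiu
Xiu → Tao
Tao → Cyd
Cyd → Sam
Sam → Wes
Tao → Nia
Ada → Rex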